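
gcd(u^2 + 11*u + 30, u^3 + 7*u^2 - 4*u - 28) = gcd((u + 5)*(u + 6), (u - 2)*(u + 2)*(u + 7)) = 1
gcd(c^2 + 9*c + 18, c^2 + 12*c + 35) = 1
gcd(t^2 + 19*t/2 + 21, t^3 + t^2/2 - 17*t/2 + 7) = t + 7/2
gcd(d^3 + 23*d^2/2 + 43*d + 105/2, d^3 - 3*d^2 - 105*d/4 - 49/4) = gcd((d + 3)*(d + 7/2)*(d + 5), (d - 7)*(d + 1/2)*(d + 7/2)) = d + 7/2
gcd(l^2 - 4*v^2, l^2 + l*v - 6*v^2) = -l + 2*v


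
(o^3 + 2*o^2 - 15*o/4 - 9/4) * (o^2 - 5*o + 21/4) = o^5 - 3*o^4 - 17*o^3/2 + 27*o^2 - 135*o/16 - 189/16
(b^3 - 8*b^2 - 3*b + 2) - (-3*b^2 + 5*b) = b^3 - 5*b^2 - 8*b + 2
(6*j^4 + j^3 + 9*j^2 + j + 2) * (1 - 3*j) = -18*j^5 + 3*j^4 - 26*j^3 + 6*j^2 - 5*j + 2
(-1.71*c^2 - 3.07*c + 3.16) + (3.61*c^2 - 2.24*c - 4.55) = 1.9*c^2 - 5.31*c - 1.39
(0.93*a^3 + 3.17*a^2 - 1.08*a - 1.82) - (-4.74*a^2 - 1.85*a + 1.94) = 0.93*a^3 + 7.91*a^2 + 0.77*a - 3.76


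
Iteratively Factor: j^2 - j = (j - 1)*(j)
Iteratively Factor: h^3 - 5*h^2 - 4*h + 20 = (h - 2)*(h^2 - 3*h - 10) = (h - 2)*(h + 2)*(h - 5)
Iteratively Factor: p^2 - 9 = (p - 3)*(p + 3)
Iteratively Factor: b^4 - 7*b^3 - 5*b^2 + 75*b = (b)*(b^3 - 7*b^2 - 5*b + 75) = b*(b + 3)*(b^2 - 10*b + 25) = b*(b - 5)*(b + 3)*(b - 5)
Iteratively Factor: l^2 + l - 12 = (l + 4)*(l - 3)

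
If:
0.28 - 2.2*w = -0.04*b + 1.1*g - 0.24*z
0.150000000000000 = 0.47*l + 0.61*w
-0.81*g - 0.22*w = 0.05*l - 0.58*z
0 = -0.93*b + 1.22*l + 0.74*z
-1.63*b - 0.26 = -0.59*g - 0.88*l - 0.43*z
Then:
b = -0.49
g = -0.45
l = -0.05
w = 0.29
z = -0.53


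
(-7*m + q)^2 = 49*m^2 - 14*m*q + q^2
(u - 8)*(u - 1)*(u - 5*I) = u^3 - 9*u^2 - 5*I*u^2 + 8*u + 45*I*u - 40*I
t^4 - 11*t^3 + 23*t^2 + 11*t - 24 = (t - 8)*(t - 3)*(t - 1)*(t + 1)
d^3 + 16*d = d*(d - 4*I)*(d + 4*I)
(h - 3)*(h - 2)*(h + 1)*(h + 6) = h^4 + 2*h^3 - 23*h^2 + 12*h + 36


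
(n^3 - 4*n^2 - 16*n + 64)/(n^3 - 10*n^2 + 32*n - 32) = (n + 4)/(n - 2)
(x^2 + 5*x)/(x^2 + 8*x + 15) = x/(x + 3)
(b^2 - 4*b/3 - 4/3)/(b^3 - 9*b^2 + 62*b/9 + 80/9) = 3*(b - 2)/(3*b^2 - 29*b + 40)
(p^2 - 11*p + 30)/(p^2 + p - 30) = (p - 6)/(p + 6)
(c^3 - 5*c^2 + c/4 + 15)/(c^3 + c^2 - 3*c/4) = (2*c^2 - 13*c + 20)/(c*(2*c - 1))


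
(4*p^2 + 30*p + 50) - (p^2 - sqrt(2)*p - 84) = 3*p^2 + sqrt(2)*p + 30*p + 134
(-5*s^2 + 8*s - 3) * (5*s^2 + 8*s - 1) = -25*s^4 + 54*s^2 - 32*s + 3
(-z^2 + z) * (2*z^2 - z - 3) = -2*z^4 + 3*z^3 + 2*z^2 - 3*z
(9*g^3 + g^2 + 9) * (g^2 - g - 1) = 9*g^5 - 8*g^4 - 10*g^3 + 8*g^2 - 9*g - 9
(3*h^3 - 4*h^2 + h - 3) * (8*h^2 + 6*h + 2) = 24*h^5 - 14*h^4 - 10*h^3 - 26*h^2 - 16*h - 6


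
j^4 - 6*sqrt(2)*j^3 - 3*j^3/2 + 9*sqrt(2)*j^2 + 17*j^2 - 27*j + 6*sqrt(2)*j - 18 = (j - 2)*(j + 1/2)*(j - 3*sqrt(2))^2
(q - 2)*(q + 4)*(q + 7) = q^3 + 9*q^2 + 6*q - 56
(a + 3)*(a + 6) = a^2 + 9*a + 18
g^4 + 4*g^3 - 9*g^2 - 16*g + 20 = (g - 2)*(g - 1)*(g + 2)*(g + 5)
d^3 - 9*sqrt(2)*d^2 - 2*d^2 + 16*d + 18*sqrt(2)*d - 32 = (d - 2)*(d - 8*sqrt(2))*(d - sqrt(2))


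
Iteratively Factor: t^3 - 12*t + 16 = (t - 2)*(t^2 + 2*t - 8) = (t - 2)*(t + 4)*(t - 2)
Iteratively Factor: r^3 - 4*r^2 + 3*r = (r - 3)*(r^2 - r) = (r - 3)*(r - 1)*(r)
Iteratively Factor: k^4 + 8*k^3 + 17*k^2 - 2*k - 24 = (k + 3)*(k^3 + 5*k^2 + 2*k - 8) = (k - 1)*(k + 3)*(k^2 + 6*k + 8) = (k - 1)*(k + 3)*(k + 4)*(k + 2)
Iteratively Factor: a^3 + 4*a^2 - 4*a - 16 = (a + 2)*(a^2 + 2*a - 8) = (a + 2)*(a + 4)*(a - 2)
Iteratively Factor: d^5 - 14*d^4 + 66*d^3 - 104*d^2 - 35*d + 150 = (d + 1)*(d^4 - 15*d^3 + 81*d^2 - 185*d + 150) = (d - 5)*(d + 1)*(d^3 - 10*d^2 + 31*d - 30) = (d - 5)*(d - 2)*(d + 1)*(d^2 - 8*d + 15) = (d - 5)^2*(d - 2)*(d + 1)*(d - 3)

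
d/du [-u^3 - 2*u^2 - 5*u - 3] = -3*u^2 - 4*u - 5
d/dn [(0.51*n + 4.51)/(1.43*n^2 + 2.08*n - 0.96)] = (0.7293*n^2 + 1.0608*n - (0.51*n + 4.51)*(2.86*n + 2.08) - 0.4896)/(1.43*n^2 + 2.08*n - 0.96)^2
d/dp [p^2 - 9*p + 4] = 2*p - 9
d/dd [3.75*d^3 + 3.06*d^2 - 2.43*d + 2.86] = 11.25*d^2 + 6.12*d - 2.43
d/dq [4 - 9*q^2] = -18*q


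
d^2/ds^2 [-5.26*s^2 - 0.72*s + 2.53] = -10.5200000000000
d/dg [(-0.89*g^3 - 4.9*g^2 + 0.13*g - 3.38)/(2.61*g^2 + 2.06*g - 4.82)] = (-2.3229*g^4 - 3.6668*g^3 + 2.4361*g^2 + 64.8796*g + 6.3362)/(6.8121*g^4 + 10.7532*g^3 - 20.9168*g^2 - 19.8584*g + 23.2324)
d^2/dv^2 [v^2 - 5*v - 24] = 2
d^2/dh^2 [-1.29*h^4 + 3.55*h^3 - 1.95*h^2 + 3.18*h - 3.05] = -15.48*h^2 + 21.3*h - 3.9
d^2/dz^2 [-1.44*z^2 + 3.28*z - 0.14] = -2.88000000000000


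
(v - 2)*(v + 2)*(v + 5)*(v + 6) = v^4 + 11*v^3 + 26*v^2 - 44*v - 120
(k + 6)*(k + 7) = k^2 + 13*k + 42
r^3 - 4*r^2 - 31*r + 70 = (r - 7)*(r - 2)*(r + 5)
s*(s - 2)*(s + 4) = s^3 + 2*s^2 - 8*s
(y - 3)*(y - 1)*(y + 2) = y^3 - 2*y^2 - 5*y + 6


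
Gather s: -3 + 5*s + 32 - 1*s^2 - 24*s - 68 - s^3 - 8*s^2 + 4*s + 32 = -s^3 - 9*s^2 - 15*s - 7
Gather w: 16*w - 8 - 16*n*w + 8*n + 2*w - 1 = 8*n + w*(18 - 16*n) - 9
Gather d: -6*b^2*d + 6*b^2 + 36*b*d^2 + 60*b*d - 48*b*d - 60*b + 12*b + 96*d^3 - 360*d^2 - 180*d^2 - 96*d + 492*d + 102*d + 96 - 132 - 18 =6*b^2 - 48*b + 96*d^3 + d^2*(36*b - 540) + d*(-6*b^2 + 12*b + 498) - 54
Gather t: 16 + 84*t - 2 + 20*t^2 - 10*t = 20*t^2 + 74*t + 14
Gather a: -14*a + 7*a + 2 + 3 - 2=3 - 7*a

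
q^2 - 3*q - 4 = (q - 4)*(q + 1)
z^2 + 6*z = z*(z + 6)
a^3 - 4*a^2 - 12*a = a*(a - 6)*(a + 2)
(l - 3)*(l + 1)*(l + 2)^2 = l^4 + 2*l^3 - 7*l^2 - 20*l - 12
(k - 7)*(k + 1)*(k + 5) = k^3 - k^2 - 37*k - 35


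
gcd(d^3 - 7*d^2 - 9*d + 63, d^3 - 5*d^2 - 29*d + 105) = d^2 - 10*d + 21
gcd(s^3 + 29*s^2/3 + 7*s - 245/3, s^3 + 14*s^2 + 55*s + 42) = s + 7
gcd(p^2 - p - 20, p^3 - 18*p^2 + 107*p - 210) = p - 5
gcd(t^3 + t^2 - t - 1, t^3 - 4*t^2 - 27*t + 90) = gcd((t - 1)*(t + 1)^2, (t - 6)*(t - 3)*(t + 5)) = 1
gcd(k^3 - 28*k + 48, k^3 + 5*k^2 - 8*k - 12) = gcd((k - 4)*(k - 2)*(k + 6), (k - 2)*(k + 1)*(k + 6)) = k^2 + 4*k - 12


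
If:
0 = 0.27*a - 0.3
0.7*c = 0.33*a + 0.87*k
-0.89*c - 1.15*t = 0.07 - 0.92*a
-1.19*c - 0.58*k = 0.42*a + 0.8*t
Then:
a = 1.11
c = -0.85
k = -1.11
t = 1.49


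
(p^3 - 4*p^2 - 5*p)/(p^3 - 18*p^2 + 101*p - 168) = p*(p^2 - 4*p - 5)/(p^3 - 18*p^2 + 101*p - 168)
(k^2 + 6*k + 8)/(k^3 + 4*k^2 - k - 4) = (k + 2)/(k^2 - 1)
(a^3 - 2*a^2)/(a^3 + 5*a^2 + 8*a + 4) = a^2*(a - 2)/(a^3 + 5*a^2 + 8*a + 4)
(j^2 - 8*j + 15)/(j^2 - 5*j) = (j - 3)/j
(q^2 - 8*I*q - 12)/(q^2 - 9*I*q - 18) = (q - 2*I)/(q - 3*I)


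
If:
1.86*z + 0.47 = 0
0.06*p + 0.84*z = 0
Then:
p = 3.54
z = -0.25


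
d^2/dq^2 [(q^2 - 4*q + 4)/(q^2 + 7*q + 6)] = 2*(-11*q^3 - 6*q^2 + 156*q + 376)/(q^6 + 21*q^5 + 165*q^4 + 595*q^3 + 990*q^2 + 756*q + 216)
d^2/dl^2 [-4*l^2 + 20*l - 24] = -8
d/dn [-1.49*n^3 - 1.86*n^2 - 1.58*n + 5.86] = -4.47*n^2 - 3.72*n - 1.58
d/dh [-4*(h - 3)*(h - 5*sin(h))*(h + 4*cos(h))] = 4*(h - 3)*(h - 5*sin(h))*(4*sin(h) - 1) + 4*(h - 3)*(h + 4*cos(h))*(5*cos(h) - 1) - 4*(h - 5*sin(h))*(h + 4*cos(h))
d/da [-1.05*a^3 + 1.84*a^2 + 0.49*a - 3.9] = -3.15*a^2 + 3.68*a + 0.49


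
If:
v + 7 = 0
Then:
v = -7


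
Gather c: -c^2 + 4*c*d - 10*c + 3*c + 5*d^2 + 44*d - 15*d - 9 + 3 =-c^2 + c*(4*d - 7) + 5*d^2 + 29*d - 6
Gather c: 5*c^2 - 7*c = 5*c^2 - 7*c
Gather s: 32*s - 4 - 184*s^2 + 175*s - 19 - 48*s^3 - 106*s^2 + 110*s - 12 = -48*s^3 - 290*s^2 + 317*s - 35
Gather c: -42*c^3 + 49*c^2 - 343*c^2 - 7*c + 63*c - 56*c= -42*c^3 - 294*c^2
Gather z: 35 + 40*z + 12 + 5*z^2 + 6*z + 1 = 5*z^2 + 46*z + 48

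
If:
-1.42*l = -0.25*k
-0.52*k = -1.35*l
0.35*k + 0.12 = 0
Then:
No Solution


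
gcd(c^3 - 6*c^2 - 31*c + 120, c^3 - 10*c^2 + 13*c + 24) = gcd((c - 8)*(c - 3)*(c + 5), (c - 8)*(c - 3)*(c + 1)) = c^2 - 11*c + 24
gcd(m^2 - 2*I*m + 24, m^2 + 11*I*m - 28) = m + 4*I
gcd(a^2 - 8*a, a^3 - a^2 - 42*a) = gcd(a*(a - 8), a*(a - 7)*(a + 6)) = a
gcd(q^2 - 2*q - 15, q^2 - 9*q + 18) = 1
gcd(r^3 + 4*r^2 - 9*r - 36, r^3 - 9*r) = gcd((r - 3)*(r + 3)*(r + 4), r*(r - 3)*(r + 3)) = r^2 - 9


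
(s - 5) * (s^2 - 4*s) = s^3 - 9*s^2 + 20*s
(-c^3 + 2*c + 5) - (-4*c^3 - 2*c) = 3*c^3 + 4*c + 5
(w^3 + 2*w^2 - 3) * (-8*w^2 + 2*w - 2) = -8*w^5 - 14*w^4 + 2*w^3 + 20*w^2 - 6*w + 6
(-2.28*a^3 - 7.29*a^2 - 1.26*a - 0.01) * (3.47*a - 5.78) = -7.9116*a^4 - 12.1179*a^3 + 37.764*a^2 + 7.2481*a + 0.0578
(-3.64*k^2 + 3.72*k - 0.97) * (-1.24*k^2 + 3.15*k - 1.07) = 4.5136*k^4 - 16.0788*k^3 + 16.8156*k^2 - 7.0359*k + 1.0379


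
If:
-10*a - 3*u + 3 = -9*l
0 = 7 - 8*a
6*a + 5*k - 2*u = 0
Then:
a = 7/8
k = 2*u/5 - 21/20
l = u/3 + 23/36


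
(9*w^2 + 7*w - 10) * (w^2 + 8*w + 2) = 9*w^4 + 79*w^3 + 64*w^2 - 66*w - 20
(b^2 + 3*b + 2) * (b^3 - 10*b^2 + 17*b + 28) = b^5 - 7*b^4 - 11*b^3 + 59*b^2 + 118*b + 56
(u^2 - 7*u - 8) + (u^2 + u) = 2*u^2 - 6*u - 8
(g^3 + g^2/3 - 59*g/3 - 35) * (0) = 0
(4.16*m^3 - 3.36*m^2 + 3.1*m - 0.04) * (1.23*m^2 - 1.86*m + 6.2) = 5.1168*m^5 - 11.8704*m^4 + 35.8546*m^3 - 26.6472*m^2 + 19.2944*m - 0.248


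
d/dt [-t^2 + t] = 1 - 2*t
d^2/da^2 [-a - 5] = 0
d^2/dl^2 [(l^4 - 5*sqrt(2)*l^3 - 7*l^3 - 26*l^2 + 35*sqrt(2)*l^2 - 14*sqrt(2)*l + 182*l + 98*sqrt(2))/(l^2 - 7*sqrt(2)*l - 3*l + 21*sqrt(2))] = 2*(l^6 - 21*sqrt(2)*l^5 - 9*l^5 + 189*sqrt(2)*l^4 + 321*l^4 - 2717*l^3 - 1277*sqrt(2)*l^3 + 8946*l^2 + 7665*sqrt(2)*l^2 - 25578*sqrt(2)*l - 20874*l + 32928 + 48706*sqrt(2))/(l^6 - 21*sqrt(2)*l^5 - 9*l^5 + 189*sqrt(2)*l^4 + 321*l^4 - 2673*l^3 - 1253*sqrt(2)*l^3 + 7938*l^2 + 6741*sqrt(2)*l^2 - 18522*sqrt(2)*l - 7938*l + 18522*sqrt(2))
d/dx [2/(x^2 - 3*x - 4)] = 2*(3 - 2*x)/(-x^2 + 3*x + 4)^2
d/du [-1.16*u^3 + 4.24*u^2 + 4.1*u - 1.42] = -3.48*u^2 + 8.48*u + 4.1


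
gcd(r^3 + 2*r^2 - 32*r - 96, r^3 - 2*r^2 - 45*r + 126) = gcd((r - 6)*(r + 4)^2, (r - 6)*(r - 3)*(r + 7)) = r - 6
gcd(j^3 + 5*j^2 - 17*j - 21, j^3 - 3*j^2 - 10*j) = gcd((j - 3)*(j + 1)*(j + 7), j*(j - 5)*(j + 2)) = 1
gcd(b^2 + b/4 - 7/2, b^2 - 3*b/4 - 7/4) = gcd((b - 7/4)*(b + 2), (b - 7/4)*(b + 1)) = b - 7/4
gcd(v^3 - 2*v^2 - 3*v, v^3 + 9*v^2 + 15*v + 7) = v + 1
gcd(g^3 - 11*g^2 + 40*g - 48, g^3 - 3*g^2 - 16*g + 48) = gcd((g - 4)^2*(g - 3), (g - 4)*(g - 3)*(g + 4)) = g^2 - 7*g + 12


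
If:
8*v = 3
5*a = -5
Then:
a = -1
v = 3/8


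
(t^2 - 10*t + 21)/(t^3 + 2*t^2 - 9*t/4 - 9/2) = 4*(t^2 - 10*t + 21)/(4*t^3 + 8*t^2 - 9*t - 18)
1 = 1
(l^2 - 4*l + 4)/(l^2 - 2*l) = (l - 2)/l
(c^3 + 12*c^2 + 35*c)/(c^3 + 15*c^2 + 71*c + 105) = c/(c + 3)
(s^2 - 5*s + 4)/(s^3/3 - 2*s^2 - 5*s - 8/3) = 3*(-s^2 + 5*s - 4)/(-s^3 + 6*s^2 + 15*s + 8)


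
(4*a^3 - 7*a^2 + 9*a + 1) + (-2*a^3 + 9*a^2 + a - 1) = 2*a^3 + 2*a^2 + 10*a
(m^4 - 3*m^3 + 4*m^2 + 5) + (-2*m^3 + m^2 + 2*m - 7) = m^4 - 5*m^3 + 5*m^2 + 2*m - 2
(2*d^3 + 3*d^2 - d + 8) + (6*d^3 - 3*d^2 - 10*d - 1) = 8*d^3 - 11*d + 7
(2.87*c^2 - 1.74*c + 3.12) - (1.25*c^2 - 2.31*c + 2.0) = 1.62*c^2 + 0.57*c + 1.12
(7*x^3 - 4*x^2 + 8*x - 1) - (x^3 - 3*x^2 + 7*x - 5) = 6*x^3 - x^2 + x + 4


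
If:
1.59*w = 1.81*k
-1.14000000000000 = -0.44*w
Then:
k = 2.28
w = 2.59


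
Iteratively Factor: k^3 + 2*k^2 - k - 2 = (k - 1)*(k^2 + 3*k + 2) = (k - 1)*(k + 1)*(k + 2)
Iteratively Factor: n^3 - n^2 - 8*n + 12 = (n - 2)*(n^2 + n - 6) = (n - 2)*(n + 3)*(n - 2)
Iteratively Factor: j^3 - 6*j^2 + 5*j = (j - 5)*(j^2 - j) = j*(j - 5)*(j - 1)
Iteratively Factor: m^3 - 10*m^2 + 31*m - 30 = (m - 5)*(m^2 - 5*m + 6) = (m - 5)*(m - 2)*(m - 3)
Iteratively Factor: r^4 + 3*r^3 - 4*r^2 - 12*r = (r + 3)*(r^3 - 4*r) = (r + 2)*(r + 3)*(r^2 - 2*r) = (r - 2)*(r + 2)*(r + 3)*(r)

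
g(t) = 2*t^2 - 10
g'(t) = 4*t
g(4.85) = 37.04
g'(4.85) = 19.40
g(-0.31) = -9.81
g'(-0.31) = -1.24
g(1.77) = -3.73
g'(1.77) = 7.08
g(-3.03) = 8.36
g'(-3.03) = -12.12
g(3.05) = 8.60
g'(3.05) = 12.20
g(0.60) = -9.28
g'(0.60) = 2.40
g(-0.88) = -8.45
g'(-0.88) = -3.52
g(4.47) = 29.96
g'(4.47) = 17.88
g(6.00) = 62.00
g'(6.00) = 24.00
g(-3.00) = 8.00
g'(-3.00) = -12.00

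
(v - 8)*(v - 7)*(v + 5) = v^3 - 10*v^2 - 19*v + 280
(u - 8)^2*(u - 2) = u^3 - 18*u^2 + 96*u - 128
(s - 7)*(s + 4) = s^2 - 3*s - 28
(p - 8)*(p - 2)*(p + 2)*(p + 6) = p^4 - 2*p^3 - 52*p^2 + 8*p + 192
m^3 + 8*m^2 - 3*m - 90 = (m - 3)*(m + 5)*(m + 6)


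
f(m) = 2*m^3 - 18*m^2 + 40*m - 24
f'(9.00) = 202.00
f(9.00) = 336.00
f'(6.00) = 40.00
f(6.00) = 0.00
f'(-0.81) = 73.10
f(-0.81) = -69.27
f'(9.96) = 276.65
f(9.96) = 564.87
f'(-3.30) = 224.14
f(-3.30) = -423.89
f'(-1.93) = 131.83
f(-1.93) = -182.63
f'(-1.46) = 105.35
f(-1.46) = -126.99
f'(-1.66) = 116.29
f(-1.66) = -149.15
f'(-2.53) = 169.49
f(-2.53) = -272.80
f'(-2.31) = 155.18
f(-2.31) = -237.10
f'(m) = 6*m^2 - 36*m + 40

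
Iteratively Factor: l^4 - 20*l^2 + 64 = (l - 4)*(l^3 + 4*l^2 - 4*l - 16) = (l - 4)*(l + 2)*(l^2 + 2*l - 8) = (l - 4)*(l - 2)*(l + 2)*(l + 4)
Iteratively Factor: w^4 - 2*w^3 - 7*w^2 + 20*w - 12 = (w - 1)*(w^3 - w^2 - 8*w + 12) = (w - 2)*(w - 1)*(w^2 + w - 6) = (w - 2)*(w - 1)*(w + 3)*(w - 2)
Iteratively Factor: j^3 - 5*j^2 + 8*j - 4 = (j - 1)*(j^2 - 4*j + 4) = (j - 2)*(j - 1)*(j - 2)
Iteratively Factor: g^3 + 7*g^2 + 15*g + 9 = (g + 1)*(g^2 + 6*g + 9) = (g + 1)*(g + 3)*(g + 3)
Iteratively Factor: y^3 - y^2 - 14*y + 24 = (y - 2)*(y^2 + y - 12) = (y - 2)*(y + 4)*(y - 3)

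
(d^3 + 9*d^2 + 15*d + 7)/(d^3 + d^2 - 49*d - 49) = (d + 1)/(d - 7)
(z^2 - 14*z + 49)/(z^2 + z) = (z^2 - 14*z + 49)/(z*(z + 1))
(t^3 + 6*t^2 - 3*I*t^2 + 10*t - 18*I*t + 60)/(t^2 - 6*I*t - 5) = (t^2 + 2*t*(3 + I) + 12*I)/(t - I)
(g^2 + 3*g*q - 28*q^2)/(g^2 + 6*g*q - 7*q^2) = (-g + 4*q)/(-g + q)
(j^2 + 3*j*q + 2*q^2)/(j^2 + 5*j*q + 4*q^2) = (j + 2*q)/(j + 4*q)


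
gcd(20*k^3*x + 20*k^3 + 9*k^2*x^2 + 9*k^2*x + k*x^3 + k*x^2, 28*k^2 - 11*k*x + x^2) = 1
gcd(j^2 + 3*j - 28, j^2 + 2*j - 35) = j + 7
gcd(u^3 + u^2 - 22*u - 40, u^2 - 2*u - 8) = u + 2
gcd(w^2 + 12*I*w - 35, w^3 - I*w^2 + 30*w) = w + 5*I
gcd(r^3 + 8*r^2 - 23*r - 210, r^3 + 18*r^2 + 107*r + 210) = r^2 + 13*r + 42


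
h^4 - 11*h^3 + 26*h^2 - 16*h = h*(h - 8)*(h - 2)*(h - 1)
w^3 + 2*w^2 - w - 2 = (w - 1)*(w + 1)*(w + 2)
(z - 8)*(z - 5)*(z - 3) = z^3 - 16*z^2 + 79*z - 120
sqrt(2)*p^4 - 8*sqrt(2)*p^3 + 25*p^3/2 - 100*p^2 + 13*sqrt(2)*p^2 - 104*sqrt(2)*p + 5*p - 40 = (p - 8)*(p + sqrt(2))*(p + 5*sqrt(2))*(sqrt(2)*p + 1/2)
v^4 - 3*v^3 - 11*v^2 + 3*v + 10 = (v - 5)*(v - 1)*(v + 1)*(v + 2)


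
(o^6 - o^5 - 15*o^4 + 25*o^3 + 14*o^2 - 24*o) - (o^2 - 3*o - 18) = o^6 - o^5 - 15*o^4 + 25*o^3 + 13*o^2 - 21*o + 18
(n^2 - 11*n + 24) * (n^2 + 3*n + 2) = n^4 - 8*n^3 - 7*n^2 + 50*n + 48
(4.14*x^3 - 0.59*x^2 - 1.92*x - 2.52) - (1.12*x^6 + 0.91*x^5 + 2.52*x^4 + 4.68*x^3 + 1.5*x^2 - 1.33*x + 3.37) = -1.12*x^6 - 0.91*x^5 - 2.52*x^4 - 0.54*x^3 - 2.09*x^2 - 0.59*x - 5.89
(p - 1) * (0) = 0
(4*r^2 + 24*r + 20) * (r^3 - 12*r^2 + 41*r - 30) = 4*r^5 - 24*r^4 - 104*r^3 + 624*r^2 + 100*r - 600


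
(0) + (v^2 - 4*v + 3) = v^2 - 4*v + 3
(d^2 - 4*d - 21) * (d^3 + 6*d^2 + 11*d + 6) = d^5 + 2*d^4 - 34*d^3 - 164*d^2 - 255*d - 126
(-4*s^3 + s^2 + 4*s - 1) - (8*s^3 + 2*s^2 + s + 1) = -12*s^3 - s^2 + 3*s - 2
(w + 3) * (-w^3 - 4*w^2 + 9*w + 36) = -w^4 - 7*w^3 - 3*w^2 + 63*w + 108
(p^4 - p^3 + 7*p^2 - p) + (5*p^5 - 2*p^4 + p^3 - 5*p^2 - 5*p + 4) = 5*p^5 - p^4 + 2*p^2 - 6*p + 4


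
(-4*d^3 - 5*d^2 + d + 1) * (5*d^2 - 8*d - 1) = -20*d^5 + 7*d^4 + 49*d^3 + 2*d^2 - 9*d - 1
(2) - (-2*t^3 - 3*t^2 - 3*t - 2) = 2*t^3 + 3*t^2 + 3*t + 4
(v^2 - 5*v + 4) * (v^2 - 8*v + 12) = v^4 - 13*v^3 + 56*v^2 - 92*v + 48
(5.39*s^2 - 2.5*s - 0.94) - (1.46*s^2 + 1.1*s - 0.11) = 3.93*s^2 - 3.6*s - 0.83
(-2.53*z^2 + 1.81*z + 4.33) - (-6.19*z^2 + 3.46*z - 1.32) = 3.66*z^2 - 1.65*z + 5.65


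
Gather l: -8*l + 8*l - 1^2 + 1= 0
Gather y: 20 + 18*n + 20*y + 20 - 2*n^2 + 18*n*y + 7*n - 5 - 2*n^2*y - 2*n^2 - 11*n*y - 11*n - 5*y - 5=-4*n^2 + 14*n + y*(-2*n^2 + 7*n + 15) + 30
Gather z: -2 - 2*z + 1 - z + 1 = -3*z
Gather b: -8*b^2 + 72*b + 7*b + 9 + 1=-8*b^2 + 79*b + 10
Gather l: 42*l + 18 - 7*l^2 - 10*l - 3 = -7*l^2 + 32*l + 15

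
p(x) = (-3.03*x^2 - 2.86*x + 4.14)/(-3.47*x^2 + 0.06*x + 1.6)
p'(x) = (-6.06*x - 2.86)/(-3.47*x^2 + 0.06*x + 1.6) + (6.94*x - 0.06)*(-3.03*x^2 - 2.86*x + 4.14)/(-3.47*x^2 + 0.06*x + 1.6)^2 = (-10.106*x^2 + 19.0356*x - 4.8244)/(12.0409*x^4 - 0.4164*x^3 - 11.1004*x^2 + 0.192*x + 2.56)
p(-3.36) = 0.54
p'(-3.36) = -0.13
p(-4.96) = 0.67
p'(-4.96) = -0.05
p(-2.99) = 0.49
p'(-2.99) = -0.17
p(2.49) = 1.10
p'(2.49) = -0.05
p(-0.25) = 3.41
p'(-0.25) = -5.46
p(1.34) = 1.13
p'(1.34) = 0.12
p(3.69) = 1.05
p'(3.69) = -0.03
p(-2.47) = 0.37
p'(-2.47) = -0.29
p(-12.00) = 0.80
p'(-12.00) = -0.01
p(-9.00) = 0.77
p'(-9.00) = -0.01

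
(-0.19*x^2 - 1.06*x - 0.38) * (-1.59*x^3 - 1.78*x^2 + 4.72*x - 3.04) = 0.3021*x^5 + 2.0236*x^4 + 1.5942*x^3 - 3.7492*x^2 + 1.4288*x + 1.1552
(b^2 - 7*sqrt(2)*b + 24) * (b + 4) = b^3 - 7*sqrt(2)*b^2 + 4*b^2 - 28*sqrt(2)*b + 24*b + 96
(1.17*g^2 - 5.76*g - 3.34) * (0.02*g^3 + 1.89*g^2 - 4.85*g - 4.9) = 0.0234*g^5 + 2.0961*g^4 - 16.6277*g^3 + 15.8904*g^2 + 44.423*g + 16.366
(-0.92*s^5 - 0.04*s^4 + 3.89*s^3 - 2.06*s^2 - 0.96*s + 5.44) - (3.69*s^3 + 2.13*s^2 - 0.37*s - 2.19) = -0.92*s^5 - 0.04*s^4 + 0.2*s^3 - 4.19*s^2 - 0.59*s + 7.63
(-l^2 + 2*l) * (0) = 0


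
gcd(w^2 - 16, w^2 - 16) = w^2 - 16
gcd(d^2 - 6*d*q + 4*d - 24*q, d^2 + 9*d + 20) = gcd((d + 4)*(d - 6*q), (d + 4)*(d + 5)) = d + 4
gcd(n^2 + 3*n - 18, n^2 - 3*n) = n - 3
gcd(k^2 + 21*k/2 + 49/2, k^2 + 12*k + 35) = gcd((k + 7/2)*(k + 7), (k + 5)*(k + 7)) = k + 7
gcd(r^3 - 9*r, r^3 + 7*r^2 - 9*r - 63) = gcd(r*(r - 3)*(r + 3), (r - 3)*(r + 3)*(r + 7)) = r^2 - 9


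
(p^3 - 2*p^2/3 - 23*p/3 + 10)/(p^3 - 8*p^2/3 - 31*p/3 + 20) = (p - 2)/(p - 4)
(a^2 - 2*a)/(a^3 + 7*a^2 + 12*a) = (a - 2)/(a^2 + 7*a + 12)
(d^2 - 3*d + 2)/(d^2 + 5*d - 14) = (d - 1)/(d + 7)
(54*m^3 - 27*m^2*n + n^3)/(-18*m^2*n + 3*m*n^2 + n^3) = (-3*m + n)/n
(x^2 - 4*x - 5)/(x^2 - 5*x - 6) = (x - 5)/(x - 6)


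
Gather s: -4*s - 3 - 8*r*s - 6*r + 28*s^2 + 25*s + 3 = -6*r + 28*s^2 + s*(21 - 8*r)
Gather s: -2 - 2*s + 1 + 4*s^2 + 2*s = 4*s^2 - 1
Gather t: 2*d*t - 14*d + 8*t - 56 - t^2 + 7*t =-14*d - t^2 + t*(2*d + 15) - 56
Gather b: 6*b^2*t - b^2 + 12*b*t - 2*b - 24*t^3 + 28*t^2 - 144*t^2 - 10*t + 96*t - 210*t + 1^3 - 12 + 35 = b^2*(6*t - 1) + b*(12*t - 2) - 24*t^3 - 116*t^2 - 124*t + 24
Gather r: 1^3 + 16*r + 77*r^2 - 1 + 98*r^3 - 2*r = 98*r^3 + 77*r^2 + 14*r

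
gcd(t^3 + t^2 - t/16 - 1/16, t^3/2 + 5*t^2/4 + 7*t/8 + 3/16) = 1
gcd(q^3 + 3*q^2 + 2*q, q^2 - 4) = q + 2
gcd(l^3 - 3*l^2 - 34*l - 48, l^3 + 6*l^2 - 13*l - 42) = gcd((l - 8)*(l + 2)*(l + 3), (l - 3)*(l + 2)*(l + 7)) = l + 2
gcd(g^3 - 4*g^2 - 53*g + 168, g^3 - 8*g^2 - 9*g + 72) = g^2 - 11*g + 24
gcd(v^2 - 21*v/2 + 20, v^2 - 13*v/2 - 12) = v - 8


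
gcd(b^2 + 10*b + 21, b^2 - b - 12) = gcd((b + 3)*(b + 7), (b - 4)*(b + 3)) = b + 3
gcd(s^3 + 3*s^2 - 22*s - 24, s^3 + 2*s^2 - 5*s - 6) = s + 1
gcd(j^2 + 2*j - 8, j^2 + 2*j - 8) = j^2 + 2*j - 8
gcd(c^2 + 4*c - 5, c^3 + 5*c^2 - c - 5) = c^2 + 4*c - 5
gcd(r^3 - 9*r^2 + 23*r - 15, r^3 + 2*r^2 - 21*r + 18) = r^2 - 4*r + 3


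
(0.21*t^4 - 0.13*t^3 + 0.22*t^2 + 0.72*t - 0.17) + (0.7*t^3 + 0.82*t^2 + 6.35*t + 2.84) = 0.21*t^4 + 0.57*t^3 + 1.04*t^2 + 7.07*t + 2.67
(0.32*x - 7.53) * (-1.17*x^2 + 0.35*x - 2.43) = -0.3744*x^3 + 8.9221*x^2 - 3.4131*x + 18.2979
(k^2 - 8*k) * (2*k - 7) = 2*k^3 - 23*k^2 + 56*k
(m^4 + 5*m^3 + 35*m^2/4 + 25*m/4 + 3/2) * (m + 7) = m^5 + 12*m^4 + 175*m^3/4 + 135*m^2/2 + 181*m/4 + 21/2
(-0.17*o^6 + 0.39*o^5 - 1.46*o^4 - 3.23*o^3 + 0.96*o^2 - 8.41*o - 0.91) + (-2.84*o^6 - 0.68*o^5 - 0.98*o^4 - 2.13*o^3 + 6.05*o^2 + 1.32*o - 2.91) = -3.01*o^6 - 0.29*o^5 - 2.44*o^4 - 5.36*o^3 + 7.01*o^2 - 7.09*o - 3.82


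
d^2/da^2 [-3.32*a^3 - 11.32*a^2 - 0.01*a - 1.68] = -19.92*a - 22.64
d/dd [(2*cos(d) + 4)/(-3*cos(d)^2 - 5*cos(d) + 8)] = 6*(sin(d)^2 - 4*cos(d) - 7)*sin(d)/(3*cos(d)^2 + 5*cos(d) - 8)^2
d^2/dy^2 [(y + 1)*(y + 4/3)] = 2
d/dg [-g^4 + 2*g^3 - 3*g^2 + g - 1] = -4*g^3 + 6*g^2 - 6*g + 1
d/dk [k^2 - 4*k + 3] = 2*k - 4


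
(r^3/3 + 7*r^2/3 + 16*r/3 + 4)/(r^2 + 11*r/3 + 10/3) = (r^2 + 5*r + 6)/(3*r + 5)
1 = 1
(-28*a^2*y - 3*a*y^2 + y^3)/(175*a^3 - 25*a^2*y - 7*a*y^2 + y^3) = y*(4*a + y)/(-25*a^2 + y^2)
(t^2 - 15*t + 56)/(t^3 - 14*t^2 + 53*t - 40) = (t - 7)/(t^2 - 6*t + 5)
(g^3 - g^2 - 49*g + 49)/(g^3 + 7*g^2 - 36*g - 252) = (g^2 - 8*g + 7)/(g^2 - 36)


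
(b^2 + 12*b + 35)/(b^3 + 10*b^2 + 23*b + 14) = (b + 5)/(b^2 + 3*b + 2)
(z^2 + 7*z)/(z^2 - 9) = z*(z + 7)/(z^2 - 9)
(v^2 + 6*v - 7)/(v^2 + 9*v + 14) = (v - 1)/(v + 2)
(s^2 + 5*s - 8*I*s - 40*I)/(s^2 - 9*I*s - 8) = (s + 5)/(s - I)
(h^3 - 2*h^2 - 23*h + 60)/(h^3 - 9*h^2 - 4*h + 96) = (h^2 + 2*h - 15)/(h^2 - 5*h - 24)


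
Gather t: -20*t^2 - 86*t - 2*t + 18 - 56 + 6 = -20*t^2 - 88*t - 32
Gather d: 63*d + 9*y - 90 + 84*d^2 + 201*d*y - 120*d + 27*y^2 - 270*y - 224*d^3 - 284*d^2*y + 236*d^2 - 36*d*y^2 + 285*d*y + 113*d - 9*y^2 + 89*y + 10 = -224*d^3 + d^2*(320 - 284*y) + d*(-36*y^2 + 486*y + 56) + 18*y^2 - 172*y - 80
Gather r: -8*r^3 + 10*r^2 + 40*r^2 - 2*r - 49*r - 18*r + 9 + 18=-8*r^3 + 50*r^2 - 69*r + 27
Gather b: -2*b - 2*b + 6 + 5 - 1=10 - 4*b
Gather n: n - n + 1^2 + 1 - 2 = 0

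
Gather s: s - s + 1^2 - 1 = 0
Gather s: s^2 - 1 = s^2 - 1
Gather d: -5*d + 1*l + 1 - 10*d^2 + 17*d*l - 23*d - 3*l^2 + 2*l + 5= -10*d^2 + d*(17*l - 28) - 3*l^2 + 3*l + 6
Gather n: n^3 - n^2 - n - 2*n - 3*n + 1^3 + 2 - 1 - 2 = n^3 - n^2 - 6*n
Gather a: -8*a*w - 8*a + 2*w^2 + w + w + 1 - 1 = a*(-8*w - 8) + 2*w^2 + 2*w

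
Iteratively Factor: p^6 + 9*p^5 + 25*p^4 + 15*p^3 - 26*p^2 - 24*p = (p + 4)*(p^5 + 5*p^4 + 5*p^3 - 5*p^2 - 6*p) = (p + 3)*(p + 4)*(p^4 + 2*p^3 - p^2 - 2*p) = (p + 2)*(p + 3)*(p + 4)*(p^3 - p) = (p - 1)*(p + 2)*(p + 3)*(p + 4)*(p^2 + p) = (p - 1)*(p + 1)*(p + 2)*(p + 3)*(p + 4)*(p)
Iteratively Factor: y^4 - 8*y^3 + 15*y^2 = (y)*(y^3 - 8*y^2 + 15*y) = y*(y - 3)*(y^2 - 5*y) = y*(y - 5)*(y - 3)*(y)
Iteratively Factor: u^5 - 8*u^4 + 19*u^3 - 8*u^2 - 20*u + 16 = (u + 1)*(u^4 - 9*u^3 + 28*u^2 - 36*u + 16) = (u - 2)*(u + 1)*(u^3 - 7*u^2 + 14*u - 8) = (u - 4)*(u - 2)*(u + 1)*(u^2 - 3*u + 2) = (u - 4)*(u - 2)^2*(u + 1)*(u - 1)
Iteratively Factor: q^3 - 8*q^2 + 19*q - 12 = (q - 1)*(q^2 - 7*q + 12) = (q - 3)*(q - 1)*(q - 4)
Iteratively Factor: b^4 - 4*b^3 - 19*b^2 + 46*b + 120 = (b + 2)*(b^3 - 6*b^2 - 7*b + 60) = (b - 5)*(b + 2)*(b^2 - b - 12) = (b - 5)*(b + 2)*(b + 3)*(b - 4)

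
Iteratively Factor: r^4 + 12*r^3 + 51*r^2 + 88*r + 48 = (r + 4)*(r^3 + 8*r^2 + 19*r + 12) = (r + 4)^2*(r^2 + 4*r + 3) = (r + 3)*(r + 4)^2*(r + 1)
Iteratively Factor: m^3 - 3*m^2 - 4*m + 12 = (m - 3)*(m^2 - 4) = (m - 3)*(m - 2)*(m + 2)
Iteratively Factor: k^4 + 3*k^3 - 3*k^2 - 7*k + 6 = (k + 3)*(k^3 - 3*k + 2) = (k + 2)*(k + 3)*(k^2 - 2*k + 1) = (k - 1)*(k + 2)*(k + 3)*(k - 1)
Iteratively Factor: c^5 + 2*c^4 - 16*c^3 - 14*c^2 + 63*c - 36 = (c - 1)*(c^4 + 3*c^3 - 13*c^2 - 27*c + 36) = (c - 1)*(c + 3)*(c^3 - 13*c + 12) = (c - 3)*(c - 1)*(c + 3)*(c^2 + 3*c - 4) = (c - 3)*(c - 1)^2*(c + 3)*(c + 4)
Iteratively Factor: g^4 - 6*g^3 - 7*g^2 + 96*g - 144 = (g - 4)*(g^3 - 2*g^2 - 15*g + 36) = (g - 4)*(g + 4)*(g^2 - 6*g + 9) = (g - 4)*(g - 3)*(g + 4)*(g - 3)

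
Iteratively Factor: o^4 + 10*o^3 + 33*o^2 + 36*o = (o + 3)*(o^3 + 7*o^2 + 12*o) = (o + 3)^2*(o^2 + 4*o) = o*(o + 3)^2*(o + 4)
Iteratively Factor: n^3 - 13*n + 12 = (n - 3)*(n^2 + 3*n - 4) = (n - 3)*(n + 4)*(n - 1)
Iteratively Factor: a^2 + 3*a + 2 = (a + 1)*(a + 2)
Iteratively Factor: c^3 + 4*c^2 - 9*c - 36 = (c - 3)*(c^2 + 7*c + 12) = (c - 3)*(c + 4)*(c + 3)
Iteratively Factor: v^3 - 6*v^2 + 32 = (v - 4)*(v^2 - 2*v - 8) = (v - 4)^2*(v + 2)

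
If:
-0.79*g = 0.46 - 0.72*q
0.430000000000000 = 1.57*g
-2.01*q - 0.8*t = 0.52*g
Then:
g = 0.27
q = 0.94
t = -2.54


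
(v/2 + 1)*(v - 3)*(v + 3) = v^3/2 + v^2 - 9*v/2 - 9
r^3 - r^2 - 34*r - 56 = (r - 7)*(r + 2)*(r + 4)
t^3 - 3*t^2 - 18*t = t*(t - 6)*(t + 3)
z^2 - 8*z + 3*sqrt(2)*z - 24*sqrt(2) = (z - 8)*(z + 3*sqrt(2))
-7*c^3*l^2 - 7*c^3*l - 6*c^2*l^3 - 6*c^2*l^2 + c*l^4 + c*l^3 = l*(-7*c + l)*(c + l)*(c*l + c)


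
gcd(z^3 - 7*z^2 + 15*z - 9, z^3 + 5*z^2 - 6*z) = z - 1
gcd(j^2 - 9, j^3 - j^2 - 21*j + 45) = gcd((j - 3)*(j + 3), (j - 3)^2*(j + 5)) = j - 3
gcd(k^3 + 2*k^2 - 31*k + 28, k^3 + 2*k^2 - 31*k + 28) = k^3 + 2*k^2 - 31*k + 28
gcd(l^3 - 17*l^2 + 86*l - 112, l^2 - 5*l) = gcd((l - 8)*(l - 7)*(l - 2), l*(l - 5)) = 1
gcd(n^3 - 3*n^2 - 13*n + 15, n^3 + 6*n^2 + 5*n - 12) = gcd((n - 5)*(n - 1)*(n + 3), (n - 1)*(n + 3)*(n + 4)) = n^2 + 2*n - 3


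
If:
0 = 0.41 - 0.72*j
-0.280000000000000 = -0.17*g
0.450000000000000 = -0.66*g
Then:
No Solution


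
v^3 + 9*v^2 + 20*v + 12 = (v + 1)*(v + 2)*(v + 6)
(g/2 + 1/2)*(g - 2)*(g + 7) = g^3/2 + 3*g^2 - 9*g/2 - 7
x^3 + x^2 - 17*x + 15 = (x - 3)*(x - 1)*(x + 5)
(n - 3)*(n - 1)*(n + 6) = n^3 + 2*n^2 - 21*n + 18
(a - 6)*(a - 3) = a^2 - 9*a + 18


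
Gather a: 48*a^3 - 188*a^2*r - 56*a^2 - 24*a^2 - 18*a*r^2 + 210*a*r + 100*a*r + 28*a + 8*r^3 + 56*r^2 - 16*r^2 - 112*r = 48*a^3 + a^2*(-188*r - 80) + a*(-18*r^2 + 310*r + 28) + 8*r^3 + 40*r^2 - 112*r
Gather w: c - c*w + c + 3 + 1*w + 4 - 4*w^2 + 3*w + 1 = 2*c - 4*w^2 + w*(4 - c) + 8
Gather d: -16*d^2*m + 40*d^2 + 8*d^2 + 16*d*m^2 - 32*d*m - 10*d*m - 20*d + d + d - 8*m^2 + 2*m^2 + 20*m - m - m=d^2*(48 - 16*m) + d*(16*m^2 - 42*m - 18) - 6*m^2 + 18*m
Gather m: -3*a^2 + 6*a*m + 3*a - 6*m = -3*a^2 + 3*a + m*(6*a - 6)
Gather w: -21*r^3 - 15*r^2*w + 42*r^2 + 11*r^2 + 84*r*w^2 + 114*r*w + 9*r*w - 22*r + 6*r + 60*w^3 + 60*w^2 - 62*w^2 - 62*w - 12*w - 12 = -21*r^3 + 53*r^2 - 16*r + 60*w^3 + w^2*(84*r - 2) + w*(-15*r^2 + 123*r - 74) - 12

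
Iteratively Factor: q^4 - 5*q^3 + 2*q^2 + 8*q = (q - 4)*(q^3 - q^2 - 2*q) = (q - 4)*(q + 1)*(q^2 - 2*q) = q*(q - 4)*(q + 1)*(q - 2)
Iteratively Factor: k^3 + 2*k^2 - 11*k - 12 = (k + 4)*(k^2 - 2*k - 3) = (k + 1)*(k + 4)*(k - 3)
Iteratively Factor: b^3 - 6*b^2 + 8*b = (b - 4)*(b^2 - 2*b) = b*(b - 4)*(b - 2)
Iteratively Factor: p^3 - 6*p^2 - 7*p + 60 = (p - 4)*(p^2 - 2*p - 15) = (p - 4)*(p + 3)*(p - 5)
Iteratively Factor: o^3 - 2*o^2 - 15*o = (o + 3)*(o^2 - 5*o) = o*(o + 3)*(o - 5)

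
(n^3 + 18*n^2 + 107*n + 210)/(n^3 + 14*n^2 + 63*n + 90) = (n + 7)/(n + 3)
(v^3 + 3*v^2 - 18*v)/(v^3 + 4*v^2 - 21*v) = (v + 6)/(v + 7)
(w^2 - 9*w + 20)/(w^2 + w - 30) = (w - 4)/(w + 6)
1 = 1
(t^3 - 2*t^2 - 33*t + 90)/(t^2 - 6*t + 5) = (t^2 + 3*t - 18)/(t - 1)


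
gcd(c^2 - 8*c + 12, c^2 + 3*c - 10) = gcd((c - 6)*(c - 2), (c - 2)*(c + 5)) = c - 2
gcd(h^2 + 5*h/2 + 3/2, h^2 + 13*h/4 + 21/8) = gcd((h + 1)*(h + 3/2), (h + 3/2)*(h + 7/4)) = h + 3/2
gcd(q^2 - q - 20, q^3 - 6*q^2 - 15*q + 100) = q^2 - q - 20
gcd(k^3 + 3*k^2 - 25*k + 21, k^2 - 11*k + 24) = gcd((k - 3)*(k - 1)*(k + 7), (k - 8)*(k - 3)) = k - 3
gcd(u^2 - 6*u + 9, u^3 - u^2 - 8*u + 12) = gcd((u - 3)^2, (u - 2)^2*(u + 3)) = 1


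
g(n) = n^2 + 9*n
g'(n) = 2*n + 9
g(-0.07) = -0.63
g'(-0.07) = 8.86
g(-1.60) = -11.84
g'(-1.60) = 5.80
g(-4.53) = -20.25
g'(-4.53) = -0.06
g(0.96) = 9.56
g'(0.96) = 10.92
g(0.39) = 3.66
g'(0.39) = 9.78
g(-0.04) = -0.36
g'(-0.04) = 8.92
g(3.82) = 48.97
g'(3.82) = 16.64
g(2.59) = 30.02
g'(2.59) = 14.18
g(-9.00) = 0.00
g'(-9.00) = -9.00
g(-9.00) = 0.00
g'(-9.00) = -9.00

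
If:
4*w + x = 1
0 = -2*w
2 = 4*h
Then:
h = 1/2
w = 0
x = 1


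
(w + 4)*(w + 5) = w^2 + 9*w + 20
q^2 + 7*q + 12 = (q + 3)*(q + 4)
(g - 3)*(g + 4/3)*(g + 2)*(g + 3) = g^4 + 10*g^3/3 - 19*g^2/3 - 30*g - 24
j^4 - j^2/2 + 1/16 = (j - 1/2)^2*(j + 1/2)^2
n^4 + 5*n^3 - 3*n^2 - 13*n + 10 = (n - 1)^2*(n + 2)*(n + 5)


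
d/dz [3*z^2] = 6*z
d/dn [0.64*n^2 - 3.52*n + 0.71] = 1.28*n - 3.52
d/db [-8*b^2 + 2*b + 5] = 2 - 16*b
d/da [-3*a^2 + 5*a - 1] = 5 - 6*a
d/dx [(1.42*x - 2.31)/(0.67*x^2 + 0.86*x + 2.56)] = (-0.9514*x^2 + 3.0954*x + 5.6218)/(0.4489*x^4 + 1.1524*x^3 + 4.17*x^2 + 4.4032*x + 6.5536)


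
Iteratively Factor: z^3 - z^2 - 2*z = (z + 1)*(z^2 - 2*z) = z*(z + 1)*(z - 2)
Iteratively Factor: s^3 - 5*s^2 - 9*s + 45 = (s - 5)*(s^2 - 9) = (s - 5)*(s - 3)*(s + 3)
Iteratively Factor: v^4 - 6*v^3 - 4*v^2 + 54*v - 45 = (v - 5)*(v^3 - v^2 - 9*v + 9) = (v - 5)*(v - 1)*(v^2 - 9) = (v - 5)*(v - 1)*(v + 3)*(v - 3)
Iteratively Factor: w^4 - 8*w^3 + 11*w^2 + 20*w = (w + 1)*(w^3 - 9*w^2 + 20*w) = (w - 4)*(w + 1)*(w^2 - 5*w) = (w - 5)*(w - 4)*(w + 1)*(w)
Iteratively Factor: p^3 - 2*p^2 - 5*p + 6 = (p - 1)*(p^2 - p - 6) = (p - 1)*(p + 2)*(p - 3)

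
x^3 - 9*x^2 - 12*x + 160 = (x - 8)*(x - 5)*(x + 4)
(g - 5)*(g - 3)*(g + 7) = g^3 - g^2 - 41*g + 105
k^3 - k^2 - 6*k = k*(k - 3)*(k + 2)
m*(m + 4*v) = m^2 + 4*m*v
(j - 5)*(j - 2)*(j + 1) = j^3 - 6*j^2 + 3*j + 10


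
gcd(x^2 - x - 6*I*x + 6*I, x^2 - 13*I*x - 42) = x - 6*I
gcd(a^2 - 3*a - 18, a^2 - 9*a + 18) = a - 6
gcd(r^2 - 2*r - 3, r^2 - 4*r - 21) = 1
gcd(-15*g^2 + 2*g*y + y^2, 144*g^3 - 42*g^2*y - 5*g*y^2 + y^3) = -3*g + y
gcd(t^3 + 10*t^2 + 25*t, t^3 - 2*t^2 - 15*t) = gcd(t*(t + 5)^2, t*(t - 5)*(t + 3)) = t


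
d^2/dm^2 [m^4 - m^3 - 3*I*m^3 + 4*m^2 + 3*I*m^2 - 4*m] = 12*m^2 + m*(-6 - 18*I) + 8 + 6*I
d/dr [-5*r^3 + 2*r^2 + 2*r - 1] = -15*r^2 + 4*r + 2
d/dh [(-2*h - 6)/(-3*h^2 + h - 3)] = 2*(3*h^2 - h - (h + 3)*(6*h - 1) + 3)/(3*h^2 - h + 3)^2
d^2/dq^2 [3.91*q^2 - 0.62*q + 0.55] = 7.82000000000000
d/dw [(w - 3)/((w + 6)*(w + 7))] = (-w^2 + 6*w + 81)/(w^4 + 26*w^3 + 253*w^2 + 1092*w + 1764)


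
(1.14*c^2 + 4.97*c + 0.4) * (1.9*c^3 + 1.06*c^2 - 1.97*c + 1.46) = 2.166*c^5 + 10.6514*c^4 + 3.7824*c^3 - 7.7025*c^2 + 6.4682*c + 0.584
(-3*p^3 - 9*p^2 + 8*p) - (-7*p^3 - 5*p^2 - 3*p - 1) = 4*p^3 - 4*p^2 + 11*p + 1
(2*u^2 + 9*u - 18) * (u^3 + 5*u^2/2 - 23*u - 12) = 2*u^5 + 14*u^4 - 83*u^3/2 - 276*u^2 + 306*u + 216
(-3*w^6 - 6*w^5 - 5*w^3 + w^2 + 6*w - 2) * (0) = 0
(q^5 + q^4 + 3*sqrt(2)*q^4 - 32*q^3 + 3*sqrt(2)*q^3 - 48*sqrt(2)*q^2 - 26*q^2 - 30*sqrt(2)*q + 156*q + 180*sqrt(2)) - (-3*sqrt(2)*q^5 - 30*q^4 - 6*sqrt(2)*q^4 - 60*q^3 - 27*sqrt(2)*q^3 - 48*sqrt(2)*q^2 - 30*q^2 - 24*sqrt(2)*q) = q^5 + 3*sqrt(2)*q^5 + 9*sqrt(2)*q^4 + 31*q^4 + 28*q^3 + 30*sqrt(2)*q^3 + 4*q^2 - 6*sqrt(2)*q + 156*q + 180*sqrt(2)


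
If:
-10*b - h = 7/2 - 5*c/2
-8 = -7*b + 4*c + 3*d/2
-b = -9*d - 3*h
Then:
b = -3*h/25 - 408/275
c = -2*h/25 - 1247/275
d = -26*h/75 - 136/825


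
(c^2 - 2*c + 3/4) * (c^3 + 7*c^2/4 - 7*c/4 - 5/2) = c^5 - c^4/4 - 9*c^3/2 + 37*c^2/16 + 59*c/16 - 15/8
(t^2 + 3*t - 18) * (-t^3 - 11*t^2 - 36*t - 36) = -t^5 - 14*t^4 - 51*t^3 + 54*t^2 + 540*t + 648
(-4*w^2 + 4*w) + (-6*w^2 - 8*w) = -10*w^2 - 4*w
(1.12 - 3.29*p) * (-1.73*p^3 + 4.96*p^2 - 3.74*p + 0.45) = 5.6917*p^4 - 18.256*p^3 + 17.8598*p^2 - 5.6693*p + 0.504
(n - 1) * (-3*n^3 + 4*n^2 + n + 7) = -3*n^4 + 7*n^3 - 3*n^2 + 6*n - 7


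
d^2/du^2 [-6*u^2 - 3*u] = -12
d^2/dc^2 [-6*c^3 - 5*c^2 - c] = -36*c - 10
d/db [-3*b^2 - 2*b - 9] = -6*b - 2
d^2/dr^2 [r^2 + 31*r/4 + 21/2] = 2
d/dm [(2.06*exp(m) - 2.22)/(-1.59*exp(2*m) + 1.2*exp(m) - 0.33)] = (3.2754*exp(2*m) - 7.0596*exp(m) + 1.9842)*exp(m)/(2.5281*exp(4*m) - 3.816*exp(3*m) + 2.4894*exp(2*m) - 0.792*exp(m) + 0.1089)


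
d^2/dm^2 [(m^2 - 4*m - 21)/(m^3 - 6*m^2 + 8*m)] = 2*(m^6 - 12*m^5 - 78*m^4 + 944*m^3 - 2772*m^2 + 3024*m - 1344)/(m^3*(m^6 - 18*m^5 + 132*m^4 - 504*m^3 + 1056*m^2 - 1152*m + 512))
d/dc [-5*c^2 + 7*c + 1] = 7 - 10*c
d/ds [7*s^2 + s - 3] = 14*s + 1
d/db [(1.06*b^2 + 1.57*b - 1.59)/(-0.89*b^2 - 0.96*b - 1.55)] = (0.3797*b^2 - 6.1162*b - 3.9599)/(0.7921*b^4 + 1.7088*b^3 + 3.6806*b^2 + 2.976*b + 2.4025)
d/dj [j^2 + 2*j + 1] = 2*j + 2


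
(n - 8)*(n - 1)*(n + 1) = n^3 - 8*n^2 - n + 8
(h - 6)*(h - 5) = h^2 - 11*h + 30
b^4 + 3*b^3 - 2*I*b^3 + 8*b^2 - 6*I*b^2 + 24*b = b*(b + 3)*(b - 4*I)*(b + 2*I)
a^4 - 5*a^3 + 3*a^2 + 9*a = a*(a - 3)^2*(a + 1)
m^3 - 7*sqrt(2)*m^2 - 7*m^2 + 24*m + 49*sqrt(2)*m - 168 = (m - 7)*(m - 4*sqrt(2))*(m - 3*sqrt(2))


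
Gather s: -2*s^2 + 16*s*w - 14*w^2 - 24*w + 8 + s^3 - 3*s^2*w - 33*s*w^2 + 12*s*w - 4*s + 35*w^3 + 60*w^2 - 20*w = s^3 + s^2*(-3*w - 2) + s*(-33*w^2 + 28*w - 4) + 35*w^3 + 46*w^2 - 44*w + 8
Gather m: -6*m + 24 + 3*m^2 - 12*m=3*m^2 - 18*m + 24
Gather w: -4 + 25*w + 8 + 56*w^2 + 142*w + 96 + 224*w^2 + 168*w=280*w^2 + 335*w + 100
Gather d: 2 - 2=0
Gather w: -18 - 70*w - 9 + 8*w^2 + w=8*w^2 - 69*w - 27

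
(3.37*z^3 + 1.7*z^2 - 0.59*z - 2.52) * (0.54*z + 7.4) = 1.8198*z^4 + 25.856*z^3 + 12.2614*z^2 - 5.7268*z - 18.648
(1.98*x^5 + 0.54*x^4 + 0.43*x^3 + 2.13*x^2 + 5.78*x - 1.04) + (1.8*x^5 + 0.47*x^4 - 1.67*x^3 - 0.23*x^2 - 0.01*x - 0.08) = 3.78*x^5 + 1.01*x^4 - 1.24*x^3 + 1.9*x^2 + 5.77*x - 1.12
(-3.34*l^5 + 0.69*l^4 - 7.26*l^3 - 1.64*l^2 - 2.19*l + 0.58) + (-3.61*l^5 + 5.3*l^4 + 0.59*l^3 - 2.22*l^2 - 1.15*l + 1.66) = -6.95*l^5 + 5.99*l^4 - 6.67*l^3 - 3.86*l^2 - 3.34*l + 2.24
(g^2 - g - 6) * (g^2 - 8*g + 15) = g^4 - 9*g^3 + 17*g^2 + 33*g - 90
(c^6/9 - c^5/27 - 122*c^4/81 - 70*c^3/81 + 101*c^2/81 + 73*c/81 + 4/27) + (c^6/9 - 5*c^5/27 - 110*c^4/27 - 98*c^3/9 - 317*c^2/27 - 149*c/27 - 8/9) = 2*c^6/9 - 2*c^5/9 - 452*c^4/81 - 952*c^3/81 - 850*c^2/81 - 374*c/81 - 20/27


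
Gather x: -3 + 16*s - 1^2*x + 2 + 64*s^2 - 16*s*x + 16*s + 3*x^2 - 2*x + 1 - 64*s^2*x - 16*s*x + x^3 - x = 64*s^2 + 32*s + x^3 + 3*x^2 + x*(-64*s^2 - 32*s - 4)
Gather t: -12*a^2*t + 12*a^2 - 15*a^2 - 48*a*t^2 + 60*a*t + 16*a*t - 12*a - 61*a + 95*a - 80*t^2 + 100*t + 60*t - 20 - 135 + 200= -3*a^2 + 22*a + t^2*(-48*a - 80) + t*(-12*a^2 + 76*a + 160) + 45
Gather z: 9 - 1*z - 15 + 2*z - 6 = z - 12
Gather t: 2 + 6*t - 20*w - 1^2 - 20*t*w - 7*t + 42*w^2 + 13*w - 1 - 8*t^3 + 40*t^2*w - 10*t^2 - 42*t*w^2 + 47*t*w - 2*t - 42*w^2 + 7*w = -8*t^3 + t^2*(40*w - 10) + t*(-42*w^2 + 27*w - 3)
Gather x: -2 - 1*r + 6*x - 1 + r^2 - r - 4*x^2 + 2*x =r^2 - 2*r - 4*x^2 + 8*x - 3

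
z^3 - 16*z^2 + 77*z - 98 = (z - 7)^2*(z - 2)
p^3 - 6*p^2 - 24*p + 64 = (p - 8)*(p - 2)*(p + 4)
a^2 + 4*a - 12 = (a - 2)*(a + 6)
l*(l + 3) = l^2 + 3*l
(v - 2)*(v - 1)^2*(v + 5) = v^4 + v^3 - 15*v^2 + 23*v - 10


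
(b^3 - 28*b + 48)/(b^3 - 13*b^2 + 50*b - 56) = (b + 6)/(b - 7)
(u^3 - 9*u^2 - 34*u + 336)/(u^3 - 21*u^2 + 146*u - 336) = (u + 6)/(u - 6)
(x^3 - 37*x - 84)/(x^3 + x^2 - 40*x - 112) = (x + 3)/(x + 4)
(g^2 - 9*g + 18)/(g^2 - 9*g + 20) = (g^2 - 9*g + 18)/(g^2 - 9*g + 20)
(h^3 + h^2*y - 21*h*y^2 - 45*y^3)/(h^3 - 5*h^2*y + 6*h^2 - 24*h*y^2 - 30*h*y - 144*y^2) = (-h^2 + 2*h*y + 15*y^2)/(-h^2 + 8*h*y - 6*h + 48*y)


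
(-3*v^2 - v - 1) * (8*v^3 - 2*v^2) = -24*v^5 - 2*v^4 - 6*v^3 + 2*v^2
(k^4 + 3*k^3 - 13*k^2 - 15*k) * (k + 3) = k^5 + 6*k^4 - 4*k^3 - 54*k^2 - 45*k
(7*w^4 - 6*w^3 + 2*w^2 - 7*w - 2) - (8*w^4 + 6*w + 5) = -w^4 - 6*w^3 + 2*w^2 - 13*w - 7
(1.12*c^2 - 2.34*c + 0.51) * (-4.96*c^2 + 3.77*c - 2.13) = -5.5552*c^4 + 15.8288*c^3 - 13.737*c^2 + 6.9069*c - 1.0863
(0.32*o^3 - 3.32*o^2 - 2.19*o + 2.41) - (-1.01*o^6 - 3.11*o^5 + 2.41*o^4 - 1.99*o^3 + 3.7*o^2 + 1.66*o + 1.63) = 1.01*o^6 + 3.11*o^5 - 2.41*o^4 + 2.31*o^3 - 7.02*o^2 - 3.85*o + 0.78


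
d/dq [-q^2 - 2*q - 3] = -2*q - 2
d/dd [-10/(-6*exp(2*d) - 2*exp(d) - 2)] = (-30*exp(d) - 5)*exp(d)/(3*exp(2*d) + exp(d) + 1)^2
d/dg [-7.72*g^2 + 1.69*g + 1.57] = 1.69 - 15.44*g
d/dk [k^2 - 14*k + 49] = 2*k - 14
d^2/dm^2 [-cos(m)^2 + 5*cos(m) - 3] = -5*cos(m) + 2*cos(2*m)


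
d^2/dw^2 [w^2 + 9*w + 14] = 2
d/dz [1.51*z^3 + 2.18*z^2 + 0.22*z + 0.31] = 4.53*z^2 + 4.36*z + 0.22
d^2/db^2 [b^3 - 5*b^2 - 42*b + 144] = 6*b - 10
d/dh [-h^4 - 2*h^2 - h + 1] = -4*h^3 - 4*h - 1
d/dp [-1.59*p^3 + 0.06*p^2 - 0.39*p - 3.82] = -4.77*p^2 + 0.12*p - 0.39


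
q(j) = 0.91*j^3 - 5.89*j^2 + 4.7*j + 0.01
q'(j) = 2.73*j^2 - 11.78*j + 4.7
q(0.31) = 0.93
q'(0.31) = 1.31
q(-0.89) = -9.48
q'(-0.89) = 17.35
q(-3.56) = -132.43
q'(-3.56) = 81.24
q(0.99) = -0.23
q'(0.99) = -4.29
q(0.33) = 0.95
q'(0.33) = 1.11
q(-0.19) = -1.10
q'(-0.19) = 7.04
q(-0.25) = -1.55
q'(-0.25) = 7.82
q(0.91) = 0.10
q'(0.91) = -3.76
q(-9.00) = -1182.77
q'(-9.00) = 331.85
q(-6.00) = -436.79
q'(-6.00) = 173.66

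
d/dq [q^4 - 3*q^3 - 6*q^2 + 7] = q*(4*q^2 - 9*q - 12)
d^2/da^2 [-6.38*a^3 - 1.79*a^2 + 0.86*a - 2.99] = -38.28*a - 3.58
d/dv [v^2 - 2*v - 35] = 2*v - 2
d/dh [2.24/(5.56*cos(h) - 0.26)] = 12.4544*sin(h)/(5.56*cos(h) - 0.26)^2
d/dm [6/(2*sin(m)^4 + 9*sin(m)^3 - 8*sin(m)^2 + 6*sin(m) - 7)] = 6*(-8*sin(m)^3 - 27*sin(m)^2 + 16*sin(m) - 6)*cos(m)/(2*sin(m)^4 + 9*sin(m)^3 - 8*sin(m)^2 + 6*sin(m) - 7)^2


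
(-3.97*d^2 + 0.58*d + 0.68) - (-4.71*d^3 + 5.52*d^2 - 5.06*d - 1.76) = 4.71*d^3 - 9.49*d^2 + 5.64*d + 2.44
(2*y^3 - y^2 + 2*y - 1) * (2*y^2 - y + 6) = 4*y^5 - 4*y^4 + 17*y^3 - 10*y^2 + 13*y - 6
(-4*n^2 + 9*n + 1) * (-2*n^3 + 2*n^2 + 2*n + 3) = 8*n^5 - 26*n^4 + 8*n^3 + 8*n^2 + 29*n + 3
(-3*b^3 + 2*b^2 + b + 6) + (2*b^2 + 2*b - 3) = -3*b^3 + 4*b^2 + 3*b + 3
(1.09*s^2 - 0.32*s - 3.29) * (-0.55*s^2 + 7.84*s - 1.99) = -0.5995*s^4 + 8.7216*s^3 - 2.8684*s^2 - 25.1568*s + 6.5471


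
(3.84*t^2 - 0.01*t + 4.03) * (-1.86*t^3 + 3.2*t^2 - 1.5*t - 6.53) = -7.1424*t^5 + 12.3066*t^4 - 13.2878*t^3 - 12.1642*t^2 - 5.9797*t - 26.3159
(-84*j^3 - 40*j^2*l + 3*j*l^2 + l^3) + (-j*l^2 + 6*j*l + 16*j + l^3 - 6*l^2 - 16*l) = -84*j^3 - 40*j^2*l + 2*j*l^2 + 6*j*l + 16*j + 2*l^3 - 6*l^2 - 16*l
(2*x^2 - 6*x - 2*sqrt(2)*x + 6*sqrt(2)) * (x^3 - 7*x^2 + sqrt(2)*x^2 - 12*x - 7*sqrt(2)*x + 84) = 2*x^5 - 20*x^4 + 14*x^3 + 24*sqrt(2)*x^2 + 280*x^2 - 588*x - 240*sqrt(2)*x + 504*sqrt(2)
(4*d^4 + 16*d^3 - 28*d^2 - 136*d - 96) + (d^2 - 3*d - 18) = 4*d^4 + 16*d^3 - 27*d^2 - 139*d - 114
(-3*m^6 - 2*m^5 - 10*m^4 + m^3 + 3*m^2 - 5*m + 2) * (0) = 0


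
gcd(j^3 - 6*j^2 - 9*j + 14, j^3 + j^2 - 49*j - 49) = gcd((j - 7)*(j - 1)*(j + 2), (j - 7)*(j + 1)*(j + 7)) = j - 7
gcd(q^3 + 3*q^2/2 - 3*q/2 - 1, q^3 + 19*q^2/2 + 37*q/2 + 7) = q^2 + 5*q/2 + 1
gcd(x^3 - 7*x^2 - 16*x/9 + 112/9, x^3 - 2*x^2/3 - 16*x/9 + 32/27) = x^2 - 16/9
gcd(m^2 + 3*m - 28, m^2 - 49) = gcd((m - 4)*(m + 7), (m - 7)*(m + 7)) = m + 7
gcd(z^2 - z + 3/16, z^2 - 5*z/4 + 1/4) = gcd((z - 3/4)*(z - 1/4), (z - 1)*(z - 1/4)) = z - 1/4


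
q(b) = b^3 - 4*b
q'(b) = 3*b^2 - 4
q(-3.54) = -30.20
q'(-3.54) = 33.59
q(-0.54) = 2.00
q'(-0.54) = -3.13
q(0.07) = -0.28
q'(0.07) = -3.99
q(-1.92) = 0.60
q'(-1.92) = 7.06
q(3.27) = 21.89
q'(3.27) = 28.08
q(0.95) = -2.94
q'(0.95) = -1.29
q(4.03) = 49.33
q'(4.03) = 44.72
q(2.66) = 8.18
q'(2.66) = 17.23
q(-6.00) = -192.00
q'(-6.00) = 104.00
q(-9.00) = -693.00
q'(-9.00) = 239.00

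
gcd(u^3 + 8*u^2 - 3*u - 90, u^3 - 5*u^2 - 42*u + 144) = u^2 + 3*u - 18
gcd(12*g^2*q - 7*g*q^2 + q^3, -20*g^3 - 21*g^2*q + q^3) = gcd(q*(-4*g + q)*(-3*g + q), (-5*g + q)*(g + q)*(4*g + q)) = 1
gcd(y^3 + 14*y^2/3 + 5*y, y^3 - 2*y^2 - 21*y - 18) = y + 3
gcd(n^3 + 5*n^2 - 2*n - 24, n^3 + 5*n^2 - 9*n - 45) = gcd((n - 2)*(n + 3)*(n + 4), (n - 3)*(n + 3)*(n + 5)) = n + 3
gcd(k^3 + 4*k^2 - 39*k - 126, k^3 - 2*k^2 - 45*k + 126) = k^2 + k - 42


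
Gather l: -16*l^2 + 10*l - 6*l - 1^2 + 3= -16*l^2 + 4*l + 2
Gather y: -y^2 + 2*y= -y^2 + 2*y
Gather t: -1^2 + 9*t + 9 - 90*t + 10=18 - 81*t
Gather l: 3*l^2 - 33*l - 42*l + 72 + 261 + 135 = 3*l^2 - 75*l + 468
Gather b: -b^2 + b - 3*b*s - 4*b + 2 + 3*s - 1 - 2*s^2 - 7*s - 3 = -b^2 + b*(-3*s - 3) - 2*s^2 - 4*s - 2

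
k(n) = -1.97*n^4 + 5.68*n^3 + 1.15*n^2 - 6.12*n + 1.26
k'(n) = -7.88*n^3 + 17.04*n^2 + 2.3*n - 6.12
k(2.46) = 5.58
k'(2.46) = -14.65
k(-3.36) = -431.74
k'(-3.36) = 477.44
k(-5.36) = -2433.58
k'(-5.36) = 1684.55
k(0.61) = -1.03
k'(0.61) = -0.17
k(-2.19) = -84.80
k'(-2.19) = 153.34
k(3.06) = -16.68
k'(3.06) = -65.31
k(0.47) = -0.87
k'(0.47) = -2.09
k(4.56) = -315.94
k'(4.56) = -388.48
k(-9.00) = -16916.40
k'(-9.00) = 7097.94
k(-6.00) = -3700.62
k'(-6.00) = 2295.60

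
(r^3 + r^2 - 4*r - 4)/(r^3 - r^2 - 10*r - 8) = (r - 2)/(r - 4)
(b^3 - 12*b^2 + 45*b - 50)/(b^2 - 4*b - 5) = (b^2 - 7*b + 10)/(b + 1)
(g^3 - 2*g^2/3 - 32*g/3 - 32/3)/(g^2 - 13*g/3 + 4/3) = (3*g^2 + 10*g + 8)/(3*g - 1)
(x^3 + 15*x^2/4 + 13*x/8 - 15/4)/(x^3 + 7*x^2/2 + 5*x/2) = (4*x^2 + 5*x - 6)/(4*x*(x + 1))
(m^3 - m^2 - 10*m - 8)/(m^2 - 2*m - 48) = (-m^3 + m^2 + 10*m + 8)/(-m^2 + 2*m + 48)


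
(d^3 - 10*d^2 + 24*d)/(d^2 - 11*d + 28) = d*(d - 6)/(d - 7)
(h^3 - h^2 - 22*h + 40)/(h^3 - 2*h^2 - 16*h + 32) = (h + 5)/(h + 4)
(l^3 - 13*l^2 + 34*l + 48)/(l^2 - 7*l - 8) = l - 6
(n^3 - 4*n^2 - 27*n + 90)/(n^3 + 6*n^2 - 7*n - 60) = (n - 6)/(n + 4)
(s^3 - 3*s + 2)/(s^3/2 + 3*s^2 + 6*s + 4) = 2*(s^2 - 2*s + 1)/(s^2 + 4*s + 4)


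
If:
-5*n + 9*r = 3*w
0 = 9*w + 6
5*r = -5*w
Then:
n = 8/5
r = 2/3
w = -2/3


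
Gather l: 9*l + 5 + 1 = 9*l + 6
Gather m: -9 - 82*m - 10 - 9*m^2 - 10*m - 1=-9*m^2 - 92*m - 20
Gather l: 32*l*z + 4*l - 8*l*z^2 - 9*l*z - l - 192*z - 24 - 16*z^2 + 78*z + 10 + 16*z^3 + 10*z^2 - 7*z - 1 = l*(-8*z^2 + 23*z + 3) + 16*z^3 - 6*z^2 - 121*z - 15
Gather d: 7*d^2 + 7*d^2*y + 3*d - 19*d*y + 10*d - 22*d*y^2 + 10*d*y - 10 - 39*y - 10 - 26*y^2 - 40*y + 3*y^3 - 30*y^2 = d^2*(7*y + 7) + d*(-22*y^2 - 9*y + 13) + 3*y^3 - 56*y^2 - 79*y - 20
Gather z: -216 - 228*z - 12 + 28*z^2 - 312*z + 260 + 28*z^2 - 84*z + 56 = 56*z^2 - 624*z + 88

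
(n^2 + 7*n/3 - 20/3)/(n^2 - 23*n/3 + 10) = (n + 4)/(n - 6)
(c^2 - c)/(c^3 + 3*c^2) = (c - 1)/(c*(c + 3))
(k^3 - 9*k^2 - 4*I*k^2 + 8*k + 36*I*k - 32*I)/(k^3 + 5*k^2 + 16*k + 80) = (k^2 - 9*k + 8)/(k^2 + k*(5 + 4*I) + 20*I)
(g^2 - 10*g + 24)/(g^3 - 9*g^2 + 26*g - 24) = (g - 6)/(g^2 - 5*g + 6)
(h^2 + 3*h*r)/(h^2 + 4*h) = (h + 3*r)/(h + 4)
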